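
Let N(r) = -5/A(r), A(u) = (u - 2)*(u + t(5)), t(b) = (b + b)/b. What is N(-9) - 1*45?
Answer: -3470/77 ≈ -45.065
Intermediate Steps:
t(b) = 2 (t(b) = (2*b)/b = 2)
A(u) = (-2 + u)*(2 + u) (A(u) = (u - 2)*(u + 2) = (-2 + u)*(2 + u))
N(r) = -5/(-4 + r²)
N(-9) - 1*45 = -5/(-4 + (-9)²) - 1*45 = -5/(-4 + 81) - 45 = -5/77 - 45 = -3470/77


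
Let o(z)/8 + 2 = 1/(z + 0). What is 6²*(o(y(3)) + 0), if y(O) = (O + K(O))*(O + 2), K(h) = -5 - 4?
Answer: -2928/5 ≈ -585.60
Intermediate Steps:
K(h) = -9
y(O) = (-9 + O)*(2 + O) (y(O) = (O - 9)*(O + 2) = (-9 + O)*(2 + O))
o(z) = -16 + 8/z (o(z) = -16 + 8/(z + 0) = -16 + 8/z)
6²*(o(y(3)) + 0) = 6²*((-16 + 8/(-18 + 3² - 7*3)) + 0) = 36*((-16 + 8/(-18 + 9 - 21)) + 0) = 36*((-16 + 8/(-30)) + 0) = 36*((-16 + 8*(-1/30)) + 0) = 36*((-16 - 4/15) + 0) = 36*(-244/15 + 0) = 36*(-244/15) = -2928/5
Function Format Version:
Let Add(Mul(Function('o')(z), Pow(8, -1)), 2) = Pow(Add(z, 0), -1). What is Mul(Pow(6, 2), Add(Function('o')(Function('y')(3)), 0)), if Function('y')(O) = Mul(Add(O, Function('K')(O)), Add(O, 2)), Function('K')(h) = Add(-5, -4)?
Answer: Rational(-2928, 5) ≈ -585.60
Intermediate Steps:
Function('K')(h) = -9
Function('y')(O) = Mul(Add(-9, O), Add(2, O)) (Function('y')(O) = Mul(Add(O, -9), Add(O, 2)) = Mul(Add(-9, O), Add(2, O)))
Function('o')(z) = Add(-16, Mul(8, Pow(z, -1))) (Function('o')(z) = Add(-16, Mul(8, Pow(Add(z, 0), -1))) = Add(-16, Mul(8, Pow(z, -1))))
Mul(Pow(6, 2), Add(Function('o')(Function('y')(3)), 0)) = Mul(Pow(6, 2), Add(Add(-16, Mul(8, Pow(Add(-18, Pow(3, 2), Mul(-7, 3)), -1))), 0)) = Mul(36, Add(Add(-16, Mul(8, Pow(Add(-18, 9, -21), -1))), 0)) = Mul(36, Add(Add(-16, Mul(8, Pow(-30, -1))), 0)) = Mul(36, Add(Add(-16, Mul(8, Rational(-1, 30))), 0)) = Mul(36, Add(Add(-16, Rational(-4, 15)), 0)) = Mul(36, Add(Rational(-244, 15), 0)) = Mul(36, Rational(-244, 15)) = Rational(-2928, 5)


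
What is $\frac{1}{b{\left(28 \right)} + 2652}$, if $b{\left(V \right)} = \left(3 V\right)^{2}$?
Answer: $\frac{1}{9708} \approx 0.00010301$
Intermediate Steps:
$b{\left(V \right)} = 9 V^{2}$
$\frac{1}{b{\left(28 \right)} + 2652} = \frac{1}{9 \cdot 28^{2} + 2652} = \frac{1}{9 \cdot 784 + 2652} = \frac{1}{7056 + 2652} = \frac{1}{9708}$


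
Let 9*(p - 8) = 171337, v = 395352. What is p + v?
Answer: 3729577/9 ≈ 4.1440e+5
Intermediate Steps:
p = 171409/9 (p = 8 + (1/9)*171337 = 8 + 171337/9 = 171409/9 ≈ 19045.)
p + v = 171409/9 + 395352 = 3729577/9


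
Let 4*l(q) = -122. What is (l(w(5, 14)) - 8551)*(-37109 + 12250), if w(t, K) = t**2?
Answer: 426655017/2 ≈ 2.1333e+8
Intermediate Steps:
l(q) = -61/2 (l(q) = (1/4)*(-122) = -61/2)
(l(w(5, 14)) - 8551)*(-37109 + 12250) = (-61/2 - 8551)*(-37109 + 12250) = -17163/2*(-24859) = 426655017/2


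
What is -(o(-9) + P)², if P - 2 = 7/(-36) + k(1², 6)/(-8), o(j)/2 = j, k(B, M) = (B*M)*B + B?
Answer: -1510441/5184 ≈ -291.37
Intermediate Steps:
k(B, M) = B + M*B² (k(B, M) = M*B² + B = B + M*B²)
o(j) = 2*j
P = 67/72 (P = 2 + (7/(-36) + (1²*(1 + 1²*6))/(-8)) = 2 + (7*(-1/36) + (1*(1 + 1*6))*(-⅛)) = 2 + (-7/36 + (1*(1 + 6))*(-⅛)) = 2 + (-7/36 + (1*7)*(-⅛)) = 2 + (-7/36 + 7*(-⅛)) = 2 + (-7/36 - 7/8) = 2 - 77/72 = 67/72 ≈ 0.93056)
-(o(-9) + P)² = -(2*(-9) + 67/72)² = -(-18 + 67/72)² = -(-1229/72)² = -1*1510441/5184 = -1510441/5184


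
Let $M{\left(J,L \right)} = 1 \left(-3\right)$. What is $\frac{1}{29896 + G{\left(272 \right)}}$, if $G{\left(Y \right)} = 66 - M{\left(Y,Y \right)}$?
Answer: $\frac{1}{29965} \approx 3.3372 \cdot 10^{-5}$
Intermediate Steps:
$M{\left(J,L \right)} = -3$
$G{\left(Y \right)} = 69$ ($G{\left(Y \right)} = 66 - -3 = 66 + 3 = 69$)
$\frac{1}{29896 + G{\left(272 \right)}} = \frac{1}{29896 + 69} = \frac{1}{29965}$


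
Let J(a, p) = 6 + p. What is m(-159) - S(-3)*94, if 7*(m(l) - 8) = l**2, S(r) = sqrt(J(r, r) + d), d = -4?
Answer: 25337/7 - 94*I ≈ 3619.6 - 94.0*I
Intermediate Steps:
S(r) = sqrt(2 + r) (S(r) = sqrt((6 + r) - 4) = sqrt(2 + r))
m(l) = 8 + l**2/7
m(-159) - S(-3)*94 = (8 + (1/7)*(-159)**2) - sqrt(2 - 3)*94 = (8 + (1/7)*25281) - sqrt(-1)*94 = (8 + 25281/7) - I*94 = 25337/7 - 94*I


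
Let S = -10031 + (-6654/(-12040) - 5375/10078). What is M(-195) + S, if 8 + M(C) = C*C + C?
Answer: 843034456983/30334780 ≈ 27791.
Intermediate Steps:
M(C) = -8 + C + C² (M(C) = -8 + (C*C + C) = -8 + (C² + C) = -8 + (C + C²) = -8 + C + C²)
S = -304287592177/30334780 (S = -10031 + (-6654*(-1/12040) - 5375*1/10078) = -10031 + (3327/6020 - 5375/10078) = -10031 + 586003/30334780 = -304287592177/30334780 ≈ -10031.)
M(-195) + S = (-8 - 195 + (-195)²) - 304287592177/30334780 = (-8 - 195 + 38025) - 304287592177/30334780 = 37822 - 304287592177/30334780 = 843034456983/30334780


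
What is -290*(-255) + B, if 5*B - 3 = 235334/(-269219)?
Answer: 99544297573/1346095 ≈ 73950.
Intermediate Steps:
B = 572323/1346095 (B = 3/5 + (235334/(-269219))/5 = 3/5 + (235334*(-1/269219))/5 = 3/5 + (1/5)*(-235334/269219) = 3/5 - 235334/1346095 = 572323/1346095 ≈ 0.42517)
-290*(-255) + B = -290*(-255) + 572323/1346095 = 73950 + 572323/1346095 = 99544297573/1346095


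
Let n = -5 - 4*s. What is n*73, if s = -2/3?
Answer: -511/3 ≈ -170.33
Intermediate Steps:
s = -⅔ (s = -2*⅓ = -⅔ ≈ -0.66667)
n = -7/3 (n = -5 - 4*(-⅔) = -5 + 8/3 = -7/3 ≈ -2.3333)
n*73 = -7/3*73 = -511/3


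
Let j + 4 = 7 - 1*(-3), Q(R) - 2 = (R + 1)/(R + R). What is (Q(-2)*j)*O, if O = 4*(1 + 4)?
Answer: 270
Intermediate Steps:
O = 20 (O = 4*5 = 20)
Q(R) = 2 + (1 + R)/(2*R) (Q(R) = 2 + (R + 1)/(R + R) = 2 + (1 + R)/((2*R)) = 2 + (1 + R)*(1/(2*R)) = 2 + (1 + R)/(2*R))
j = 6 (j = -4 + (7 - 1*(-3)) = -4 + (7 + 3) = -4 + 10 = 6)
(Q(-2)*j)*O = (((1/2)*(1 + 5*(-2))/(-2))*6)*20 = (((1/2)*(-1/2)*(1 - 10))*6)*20 = (((1/2)*(-1/2)*(-9))*6)*20 = ((9/4)*6)*20 = (27/2)*20 = 270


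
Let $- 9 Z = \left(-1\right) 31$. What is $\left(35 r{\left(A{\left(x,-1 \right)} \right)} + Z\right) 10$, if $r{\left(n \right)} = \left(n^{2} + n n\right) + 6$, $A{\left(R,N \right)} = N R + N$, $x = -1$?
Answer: $\frac{19210}{9} \approx 2134.4$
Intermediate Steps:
$A{\left(R,N \right)} = N + N R$
$r{\left(n \right)} = 6 + 2 n^{2}$ ($r{\left(n \right)} = \left(n^{2} + n^{2}\right) + 6 = 2 n^{2} + 6 = 6 + 2 n^{2}$)
$Z = \frac{31}{9}$ ($Z = - \frac{\left(-1\right) 31}{9} = \left(- \frac{1}{9}\right) \left(-31\right) = \frac{31}{9} \approx 3.4444$)
$\left(35 r{\left(A{\left(x,-1 \right)} \right)} + Z\right) 10 = \left(35 \left(6 + 2 \left(- (1 - 1)\right)^{2}\right) + \frac{31}{9}\right) 10 = \left(35 \left(6 + 2 \left(\left(-1\right) 0\right)^{2}\right) + \frac{31}{9}\right) 10 = \left(35 \left(6 + 2 \cdot 0^{2}\right) + \frac{31}{9}\right) 10 = \left(35 \left(6 + 2 \cdot 0\right) + \frac{31}{9}\right) 10 = \left(35 \left(6 + 0\right) + \frac{31}{9}\right) 10 = \left(35 \cdot 6 + \frac{31}{9}\right) 10 = \left(210 + \frac{31}{9}\right) 10 = \frac{1921}{9} \cdot 10 = \frac{19210}{9}$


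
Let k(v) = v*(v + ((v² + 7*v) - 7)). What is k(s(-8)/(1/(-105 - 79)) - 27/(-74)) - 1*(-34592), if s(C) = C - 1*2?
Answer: 2536835091269375/405224 ≈ 6.2603e+9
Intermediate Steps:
s(C) = -2 + C (s(C) = C - 2 = -2 + C)
k(v) = v*(-7 + v² + 8*v) (k(v) = v*(v + (-7 + v² + 7*v)) = v*(-7 + v² + 8*v))
k(s(-8)/(1/(-105 - 79)) - 27/(-74)) - 1*(-34592) = ((-2 - 8)/(1/(-105 - 79)) - 27/(-74))*(-7 + ((-2 - 8)/(1/(-105 - 79)) - 27/(-74))² + 8*((-2 - 8)/(1/(-105 - 79)) - 27/(-74))) - 1*(-34592) = (-10/(1/(-184)) - 27*(-1/74))*(-7 + (-10/(1/(-184)) - 27*(-1/74))² + 8*(-10/(1/(-184)) - 27*(-1/74))) + 34592 = (-10/(-1/184) + 27/74)*(-7 + (-10/(-1/184) + 27/74)² + 8*(-10/(-1/184) + 27/74)) + 34592 = (-10*(-184) + 27/74)*(-7 + (-10*(-184) + 27/74)² + 8*(-10*(-184) + 27/74)) + 34592 = (1840 + 27/74)*(-7 + (1840 + 27/74)² + 8*(1840 + 27/74)) + 34592 = 136187*(-7 + (136187/74)² + 8*(136187/74))/74 + 34592 = 136187*(-7 + 18546898969/5476 + 544748/37)/74 + 34592 = (136187/74)*(18627483341/5476) + 34592 = 2536821073760767/405224 + 34592 = 2536835091269375/405224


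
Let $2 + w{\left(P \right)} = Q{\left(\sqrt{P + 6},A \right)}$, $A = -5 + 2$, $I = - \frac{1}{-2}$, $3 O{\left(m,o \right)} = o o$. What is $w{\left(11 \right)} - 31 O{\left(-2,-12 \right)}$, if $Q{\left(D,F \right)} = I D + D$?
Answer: $-1490 + \frac{3 \sqrt{17}}{2} \approx -1483.8$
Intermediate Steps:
$O{\left(m,o \right)} = \frac{o^{2}}{3}$ ($O{\left(m,o \right)} = \frac{o o}{3} = \frac{o^{2}}{3}$)
$I = \frac{1}{2}$ ($I = \left(-1\right) \left(- \frac{1}{2}\right) = \frac{1}{2} \approx 0.5$)
$A = -3$
$Q{\left(D,F \right)} = \frac{3 D}{2}$ ($Q{\left(D,F \right)} = \frac{D}{2} + D = \frac{3 D}{2}$)
$w{\left(P \right)} = -2 + \frac{3 \sqrt{6 + P}}{2}$ ($w{\left(P \right)} = -2 + \frac{3 \sqrt{P + 6}}{2} = -2 + \frac{3 \sqrt{6 + P}}{2}$)
$w{\left(11 \right)} - 31 O{\left(-2,-12 \right)} = \left(-2 + \frac{3 \sqrt{6 + 11}}{2}\right) - 31 \frac{\left(-12\right)^{2}}{3} = \left(-2 + \frac{3 \sqrt{17}}{2}\right) - 31 \cdot \frac{1}{3} \cdot 144 = \left(-2 + \frac{3 \sqrt{17}}{2}\right) - 1488 = -1490 + \frac{3 \sqrt{17}}{2}$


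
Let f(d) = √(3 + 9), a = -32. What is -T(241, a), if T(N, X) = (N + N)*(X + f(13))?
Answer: 15424 - 964*√3 ≈ 13754.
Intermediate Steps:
f(d) = 2*√3 (f(d) = √12 = 2*√3)
T(N, X) = 2*N*(X + 2*√3) (T(N, X) = (N + N)*(X + 2*√3) = (2*N)*(X + 2*√3) = 2*N*(X + 2*√3))
-T(241, a) = -2*241*(-32 + 2*√3) = -(-15424 + 964*√3) = 15424 - 964*√3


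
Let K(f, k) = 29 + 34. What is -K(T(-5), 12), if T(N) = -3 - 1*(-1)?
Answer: -63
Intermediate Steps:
T(N) = -2 (T(N) = -3 + 1 = -2)
K(f, k) = 63
-K(T(-5), 12) = -1*63 = -63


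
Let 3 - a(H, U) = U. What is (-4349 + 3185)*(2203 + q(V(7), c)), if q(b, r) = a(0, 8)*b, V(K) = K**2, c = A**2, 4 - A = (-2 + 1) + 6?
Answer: -2279112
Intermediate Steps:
A = -1 (A = 4 - ((-2 + 1) + 6) = 4 - (-1 + 6) = 4 - 1*5 = 4 - 5 = -1)
c = 1 (c = (-1)**2 = 1)
a(H, U) = 3 - U
q(b, r) = -5*b (q(b, r) = (3 - 1*8)*b = (3 - 8)*b = -5*b)
(-4349 + 3185)*(2203 + q(V(7), c)) = (-4349 + 3185)*(2203 - 5*7**2) = -1164*(2203 - 5*49) = -1164*(2203 - 245) = -1164*1958 = -2279112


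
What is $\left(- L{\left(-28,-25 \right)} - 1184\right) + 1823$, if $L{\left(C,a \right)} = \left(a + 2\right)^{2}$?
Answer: $110$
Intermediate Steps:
$L{\left(C,a \right)} = \left(2 + a\right)^{2}$
$\left(- L{\left(-28,-25 \right)} - 1184\right) + 1823 = \left(- \left(2 - 25\right)^{2} - 1184\right) + 1823 = \left(- \left(-23\right)^{2} - 1184\right) + 1823 = \left(\left(-1\right) 529 - 1184\right) + 1823 = \left(-529 - 1184\right) + 1823 = -1713 + 1823 = 110$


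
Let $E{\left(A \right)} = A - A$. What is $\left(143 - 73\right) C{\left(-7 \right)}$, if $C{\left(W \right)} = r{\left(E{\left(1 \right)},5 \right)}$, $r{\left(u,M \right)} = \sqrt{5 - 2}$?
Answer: $70 \sqrt{3} \approx 121.24$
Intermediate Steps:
$E{\left(A \right)} = 0$
$r{\left(u,M \right)} = \sqrt{3}$
$C{\left(W \right)} = \sqrt{3}$
$\left(143 - 73\right) C{\left(-7 \right)} = \left(143 - 73\right) \sqrt{3} = 70 \sqrt{3}$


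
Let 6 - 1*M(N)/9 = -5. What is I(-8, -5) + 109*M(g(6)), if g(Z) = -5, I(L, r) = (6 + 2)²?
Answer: 10855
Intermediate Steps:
I(L, r) = 64 (I(L, r) = 8² = 64)
M(N) = 99 (M(N) = 54 - 9*(-5) = 54 + 45 = 99)
I(-8, -5) + 109*M(g(6)) = 64 + 109*99 = 64 + 10791 = 10855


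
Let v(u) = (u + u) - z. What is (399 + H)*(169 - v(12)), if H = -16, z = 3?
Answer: 56684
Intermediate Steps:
v(u) = -3 + 2*u (v(u) = (u + u) - 1*3 = 2*u - 3 = -3 + 2*u)
(399 + H)*(169 - v(12)) = (399 - 16)*(169 - (-3 + 2*12)) = 383*(169 - (-3 + 24)) = 383*(169 - 1*21) = 383*(169 - 21) = 383*148 = 56684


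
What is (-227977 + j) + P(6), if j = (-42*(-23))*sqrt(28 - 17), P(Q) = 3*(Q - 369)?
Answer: -229066 + 966*sqrt(11) ≈ -2.2586e+5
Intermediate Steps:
P(Q) = -1107 + 3*Q (P(Q) = 3*(-369 + Q) = -1107 + 3*Q)
j = 966*sqrt(11) ≈ 3203.9
(-227977 + j) + P(6) = (-227977 + 966*sqrt(11)) + (-1107 + 3*6) = (-227977 + 966*sqrt(11)) + (-1107 + 18) = (-227977 + 966*sqrt(11)) - 1089 = -229066 + 966*sqrt(11)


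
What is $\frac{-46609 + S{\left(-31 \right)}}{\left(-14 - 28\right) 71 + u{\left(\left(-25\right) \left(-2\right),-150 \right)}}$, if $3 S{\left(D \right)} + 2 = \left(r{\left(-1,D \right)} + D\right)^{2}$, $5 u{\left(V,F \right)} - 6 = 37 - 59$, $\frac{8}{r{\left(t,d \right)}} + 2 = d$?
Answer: $\frac{378027050}{24381621} \approx 15.505$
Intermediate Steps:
$r{\left(t,d \right)} = \frac{8}{-2 + d}$
$u{\left(V,F \right)} = - \frac{16}{5}$ ($u{\left(V,F \right)} = \frac{6}{5} + \frac{37 - 59}{5} = \frac{6}{5} + \frac{1}{5} \left(-22\right) = \frac{6}{5} - \frac{22}{5} = - \frac{16}{5}$)
$S{\left(D \right)} = - \frac{2}{3} + \frac{\left(D + \frac{8}{-2 + D}\right)^{2}}{3}$ ($S{\left(D \right)} = - \frac{2}{3} + \frac{\left(\frac{8}{-2 + D} + D\right)^{2}}{3} = - \frac{2}{3} + \frac{\left(D + \frac{8}{-2 + D}\right)^{2}}{3}$)
$\frac{-46609 + S{\left(-31 \right)}}{\left(-14 - 28\right) 71 + u{\left(\left(-25\right) \left(-2\right),-150 \right)}} = \frac{-46609 - \left(\frac{2}{3} - \frac{\left(8 + \left(-31\right)^{2} - -62\right)^{2}}{3 \left(-2 - 31\right)^{2}}\right)}{\left(-14 - 28\right) 71 - \frac{16}{5}} = \frac{-46609 - \left(\frac{2}{3} - \frac{\left(8 + 961 + 62\right)^{2}}{3 \cdot 1089}\right)}{\left(-42\right) 71 - \frac{16}{5}} = \frac{-46609 - \left(\frac{2}{3} - \frac{1031^{2}}{3267}\right)}{-2982 - \frac{16}{5}} = \frac{-46609 - \left(\frac{2}{3} - \frac{1062961}{3267}\right)}{- \frac{14926}{5}} = \left(-46609 + \left(- \frac{2}{3} + \frac{1062961}{3267}\right)\right) \left(- \frac{5}{14926}\right) = \left(-46609 + \frac{1060783}{3267}\right) \left(- \frac{5}{14926}\right) = \left(- \frac{151210820}{3267}\right) \left(- \frac{5}{14926}\right) = \frac{378027050}{24381621}$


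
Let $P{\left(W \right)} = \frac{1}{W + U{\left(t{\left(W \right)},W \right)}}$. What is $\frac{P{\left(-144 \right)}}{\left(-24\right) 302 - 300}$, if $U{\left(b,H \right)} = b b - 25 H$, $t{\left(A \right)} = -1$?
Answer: $- \frac{1}{26093436} \approx -3.8324 \cdot 10^{-8}$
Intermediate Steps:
$U{\left(b,H \right)} = b^{2} - 25 H$
$P{\left(W \right)} = \frac{1}{1 - 24 W}$ ($P{\left(W \right)} = \frac{1}{W - \left(-1 + 25 W\right)} = \frac{1}{1 - 24 W}$)
$\frac{P{\left(-144 \right)}}{\left(-24\right) 302 - 300} = \frac{\left(-1\right) \frac{1}{-1 + 24 \left(-144\right)}}{\left(-24\right) 302 - 300} = \frac{\left(-1\right) \frac{1}{-1 - 3456}}{-7248 - 300} = \frac{\left(-1\right) \frac{1}{-3457}}{-7548} = \left(-1\right) \left(- \frac{1}{3457}\right) \left(- \frac{1}{7548}\right) = \frac{1}{3457} \left(- \frac{1}{7548}\right) = - \frac{1}{26093436}$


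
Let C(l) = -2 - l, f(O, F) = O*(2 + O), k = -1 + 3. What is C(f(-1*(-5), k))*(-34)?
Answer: 1258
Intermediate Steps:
k = 2
C(f(-1*(-5), k))*(-34) = (-2 - (-1*(-5))*(2 - 1*(-5)))*(-34) = (-2 - 5*(2 + 5))*(-34) = (-2 - 5*7)*(-34) = (-2 - 1*35)*(-34) = (-2 - 35)*(-34) = -37*(-34) = 1258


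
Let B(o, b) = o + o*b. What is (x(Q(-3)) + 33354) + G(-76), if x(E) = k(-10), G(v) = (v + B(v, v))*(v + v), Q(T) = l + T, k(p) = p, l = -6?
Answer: -821504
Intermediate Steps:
Q(T) = -6 + T
B(o, b) = o + b*o
G(v) = 2*v*(v + v*(1 + v)) (G(v) = (v + v*(1 + v))*(v + v) = (v + v*(1 + v))*(2*v) = 2*v*(v + v*(1 + v)))
x(E) = -10
(x(Q(-3)) + 33354) + G(-76) = (-10 + 33354) + 2*(-76)**2*(2 - 76) = 33344 + 2*5776*(-74) = 33344 - 854848 = -821504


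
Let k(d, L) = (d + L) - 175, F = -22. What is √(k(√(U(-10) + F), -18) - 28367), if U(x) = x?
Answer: 2*√(-7140 + I*√2) ≈ 0.016737 + 169.0*I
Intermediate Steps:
k(d, L) = -175 + L + d (k(d, L) = (L + d) - 175 = -175 + L + d)
√(k(√(U(-10) + F), -18) - 28367) = √((-175 - 18 + √(-10 - 22)) - 28367) = √((-175 - 18 + √(-32)) - 28367) = √((-175 - 18 + 4*I*√2) - 28367) = √((-193 + 4*I*√2) - 28367) = √(-28560 + 4*I*√2)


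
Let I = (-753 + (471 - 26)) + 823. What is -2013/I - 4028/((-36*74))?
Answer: -822053/342990 ≈ -2.3967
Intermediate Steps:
I = 515 (I = (-753 + 445) + 823 = -308 + 823 = 515)
-2013/I - 4028/((-36*74)) = -2013/515 - 4028/((-36*74)) = -2013*1/515 - 4028/(-2664) = -2013/515 - 4028*(-1/2664) = -2013/515 + 1007/666 = -822053/342990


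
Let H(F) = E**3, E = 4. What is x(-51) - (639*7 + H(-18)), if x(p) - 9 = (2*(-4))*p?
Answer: -4120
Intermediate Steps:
H(F) = 64 (H(F) = 4**3 = 64)
x(p) = 9 - 8*p (x(p) = 9 + (2*(-4))*p = 9 - 8*p)
x(-51) - (639*7 + H(-18)) = (9 - 8*(-51)) - (639*7 + 64) = (9 + 408) - (4473 + 64) = 417 - 1*4537 = 417 - 4537 = -4120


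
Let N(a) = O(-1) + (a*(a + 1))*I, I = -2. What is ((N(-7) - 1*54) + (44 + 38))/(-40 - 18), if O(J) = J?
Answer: 57/58 ≈ 0.98276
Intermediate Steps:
N(a) = -1 - 2*a*(1 + a) (N(a) = -1 + (a*(a + 1))*(-2) = -1 + (a*(1 + a))*(-2) = -1 - 2*a*(1 + a))
((N(-7) - 1*54) + (44 + 38))/(-40 - 18) = (((-1 - 2*(-7) - 2*(-7)**2) - 1*54) + (44 + 38))/(-40 - 18) = (((-1 + 14 - 2*49) - 54) + 82)/(-58) = (((-1 + 14 - 98) - 54) + 82)*(-1/58) = ((-85 - 54) + 82)*(-1/58) = (-139 + 82)*(-1/58) = -57*(-1/58) = 57/58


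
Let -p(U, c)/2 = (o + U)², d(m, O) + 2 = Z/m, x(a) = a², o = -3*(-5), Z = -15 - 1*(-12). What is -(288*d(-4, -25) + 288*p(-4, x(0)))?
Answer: 70056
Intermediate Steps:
Z = -3 (Z = -15 + 12 = -3)
o = 15
d(m, O) = -2 - 3/m
p(U, c) = -2*(15 + U)²
-(288*d(-4, -25) + 288*p(-4, x(0))) = -(-576 + 216 - 576*(15 - 4)²) = -(-70272 + 216) = -288/(1/(-2*121 + (-2 + ¾))) = -288/(1/(-242 - 5/4)) = -288/(1/(-973/4)) = -288/(-4/973) = -288*(-973/4) = 70056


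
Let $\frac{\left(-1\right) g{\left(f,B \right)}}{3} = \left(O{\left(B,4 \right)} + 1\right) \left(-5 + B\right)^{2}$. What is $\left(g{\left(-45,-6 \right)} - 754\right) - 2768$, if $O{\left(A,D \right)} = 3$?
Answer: $-4974$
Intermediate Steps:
$g{\left(f,B \right)} = - 12 \left(-5 + B\right)^{2}$ ($g{\left(f,B \right)} = - 3 \left(3 + 1\right) \left(-5 + B\right)^{2} = - 3 \cdot 4 \left(-5 + B\right)^{2} = - 12 \left(-5 + B\right)^{2}$)
$\left(g{\left(-45,-6 \right)} - 754\right) - 2768 = \left(- 12 \left(-5 - 6\right)^{2} - 754\right) - 2768 = \left(- 12 \left(-11\right)^{2} - 754\right) - 2768 = \left(\left(-12\right) 121 - 754\right) - 2768 = \left(-1452 - 754\right) - 2768 = -2206 - 2768 = -4974$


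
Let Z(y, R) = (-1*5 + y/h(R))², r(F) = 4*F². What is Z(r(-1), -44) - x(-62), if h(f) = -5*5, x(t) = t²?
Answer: -2385859/625 ≈ -3817.4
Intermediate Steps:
h(f) = -25
Z(y, R) = (-5 - y/25)² (Z(y, R) = (-1*5 + y/(-25))² = (-5 + y*(-1/25))² = (-5 - y/25)²)
Z(r(-1), -44) - x(-62) = (125 + 4*(-1)²)²/625 - 1*(-62)² = (125 + 4*1)²/625 - 1*3844 = (125 + 4)²/625 - 3844 = (1/625)*129² - 3844 = (1/625)*16641 - 3844 = 16641/625 - 3844 = -2385859/625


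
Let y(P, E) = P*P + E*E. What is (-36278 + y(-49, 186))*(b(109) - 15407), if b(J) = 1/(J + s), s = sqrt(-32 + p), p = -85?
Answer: 719*(-46221*sqrt(13) + 1679362*I)/(-109*I + 3*sqrt(13)) ≈ -1.1078e+7 - 0.64795*I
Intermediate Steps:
s = 3*I*sqrt(13) (s = sqrt(-32 - 85) = sqrt(-117) = 3*I*sqrt(13) ≈ 10.817*I)
y(P, E) = E**2 + P**2 (y(P, E) = P**2 + E**2 = E**2 + P**2)
b(J) = 1/(J + 3*I*sqrt(13))
(-36278 + y(-49, 186))*(b(109) - 15407) = (-36278 + (186**2 + (-49)**2))*(1/(109 + 3*I*sqrt(13)) - 15407) = (-36278 + (34596 + 2401))*(-15407 + 1/(109 + 3*I*sqrt(13))) = (-36278 + 36997)*(-15407 + 1/(109 + 3*I*sqrt(13))) = 719*(-15407 + 1/(109 + 3*I*sqrt(13))) = -11077633 + 719/(109 + 3*I*sqrt(13))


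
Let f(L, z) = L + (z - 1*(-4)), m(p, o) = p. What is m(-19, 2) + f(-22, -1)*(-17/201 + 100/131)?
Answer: -839876/26331 ≈ -31.897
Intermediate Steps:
f(L, z) = 4 + L + z (f(L, z) = L + (z + 4) = L + (4 + z) = 4 + L + z)
m(-19, 2) + f(-22, -1)*(-17/201 + 100/131) = -19 + (4 - 22 - 1)*(-17/201 + 100/131) = -19 - 19*(-17*1/201 + 100*(1/131)) = -19 - 19*(-17/201 + 100/131) = -19 - 19*17873/26331 = -19 - 339587/26331 = -839876/26331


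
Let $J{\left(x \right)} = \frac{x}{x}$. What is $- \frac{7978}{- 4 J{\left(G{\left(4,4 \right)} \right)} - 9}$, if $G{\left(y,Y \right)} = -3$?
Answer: $\frac{7978}{13} \approx 613.69$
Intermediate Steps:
$J{\left(x \right)} = 1$
$- \frac{7978}{- 4 J{\left(G{\left(4,4 \right)} \right)} - 9} = - \frac{7978}{\left(-4\right) 1 - 9} = - \frac{7978}{-4 - 9} = - \frac{7978}{-13} = \left(-7978\right) \left(- \frac{1}{13}\right) = \frac{7978}{13}$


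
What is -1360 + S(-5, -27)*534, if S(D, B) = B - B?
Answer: -1360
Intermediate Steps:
S(D, B) = 0
-1360 + S(-5, -27)*534 = -1360 + 0*534 = -1360 + 0 = -1360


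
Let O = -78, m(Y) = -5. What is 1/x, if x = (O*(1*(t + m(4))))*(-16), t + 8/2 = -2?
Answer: -1/13728 ≈ -7.2844e-5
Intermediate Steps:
t = -6 (t = -4 - 2 = -6)
x = -13728 (x = -78*(-6 - 5)*(-16) = -78*(-11)*(-16) = 858*(-16) = -13728)
1/x = 1/(-13728) = -1/13728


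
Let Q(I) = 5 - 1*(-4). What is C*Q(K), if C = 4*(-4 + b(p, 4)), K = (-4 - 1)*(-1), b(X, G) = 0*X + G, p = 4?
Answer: 0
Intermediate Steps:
b(X, G) = G (b(X, G) = 0 + G = G)
K = 5 (K = -5*(-1) = 5)
Q(I) = 9 (Q(I) = 5 + 4 = 9)
C = 0 (C = 4*(-4 + 4) = 4*0 = 0)
C*Q(K) = 0*9 = 0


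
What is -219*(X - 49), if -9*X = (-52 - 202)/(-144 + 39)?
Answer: 3398807/315 ≈ 10790.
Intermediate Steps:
X = -254/945 (X = -(-52 - 202)/(9*(-144 + 39)) = -(-254)/(9*(-105)) = -(-254)*(-1)/(9*105) = -⅑*254/105 = -254/945 ≈ -0.26878)
-219*(X - 49) = -219*(-254/945 - 49) = -219*(-46559/945) = 3398807/315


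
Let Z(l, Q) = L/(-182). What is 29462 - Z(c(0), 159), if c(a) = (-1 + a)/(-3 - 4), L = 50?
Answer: 2681067/91 ≈ 29462.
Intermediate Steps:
c(a) = ⅐ - a/7 (c(a) = (-1 + a)/(-7) = (-1 + a)*(-⅐) = ⅐ - a/7)
Z(l, Q) = -25/91 (Z(l, Q) = 50/(-182) = 50*(-1/182) = -25/91)
29462 - Z(c(0), 159) = 29462 - 1*(-25/91) = 29462 + 25/91 = 2681067/91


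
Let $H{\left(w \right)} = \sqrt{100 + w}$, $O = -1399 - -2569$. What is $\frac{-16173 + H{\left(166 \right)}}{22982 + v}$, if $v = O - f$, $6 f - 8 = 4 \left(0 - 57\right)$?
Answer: $- \frac{48519}{72566} + \frac{3 \sqrt{266}}{72566} \approx -0.66794$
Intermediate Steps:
$f = - \frac{110}{3}$ ($f = \frac{4}{3} + \frac{4 \left(0 - 57\right)}{6} = \frac{4}{3} + \frac{4 \left(-57\right)}{6} = \frac{4}{3} + \frac{1}{6} \left(-228\right) = \frac{4}{3} - 38 = - \frac{110}{3} \approx -36.667$)
$O = 1170$ ($O = -1399 + 2569 = 1170$)
$v = \frac{3620}{3}$ ($v = 1170 - - \frac{110}{3} = 1170 + \frac{110}{3} = \frac{3620}{3} \approx 1206.7$)
$\frac{-16173 + H{\left(166 \right)}}{22982 + v} = \frac{-16173 + \sqrt{100 + 166}}{22982 + \frac{3620}{3}} = \frac{-16173 + \sqrt{266}}{\frac{72566}{3}} = \left(-16173 + \sqrt{266}\right) \frac{3}{72566} = - \frac{48519}{72566} + \frac{3 \sqrt{266}}{72566}$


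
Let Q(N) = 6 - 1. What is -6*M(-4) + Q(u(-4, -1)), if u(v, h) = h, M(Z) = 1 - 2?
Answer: 11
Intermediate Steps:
M(Z) = -1
Q(N) = 5
-6*M(-4) + Q(u(-4, -1)) = -6*(-1) + 5 = 6 + 5 = 11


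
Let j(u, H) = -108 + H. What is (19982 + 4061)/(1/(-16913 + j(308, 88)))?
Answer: -407120119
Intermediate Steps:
(19982 + 4061)/(1/(-16913 + j(308, 88))) = (19982 + 4061)/(1/(-16913 + (-108 + 88))) = 24043/(1/(-16913 - 20)) = 24043/(1/(-16933)) = 24043/(-1/16933) = 24043*(-16933) = -407120119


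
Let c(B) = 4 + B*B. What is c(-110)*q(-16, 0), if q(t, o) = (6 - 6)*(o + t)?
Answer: 0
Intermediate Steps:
c(B) = 4 + B²
q(t, o) = 0 (q(t, o) = 0*(o + t) = 0)
c(-110)*q(-16, 0) = (4 + (-110)²)*0 = (4 + 12100)*0 = 12104*0 = 0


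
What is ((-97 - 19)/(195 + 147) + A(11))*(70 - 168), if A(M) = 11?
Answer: -178654/171 ≈ -1044.8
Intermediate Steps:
((-97 - 19)/(195 + 147) + A(11))*(70 - 168) = ((-97 - 19)/(195 + 147) + 11)*(70 - 168) = (-116/342 + 11)*(-98) = (-116*1/342 + 11)*(-98) = (-58/171 + 11)*(-98) = (1823/171)*(-98) = -178654/171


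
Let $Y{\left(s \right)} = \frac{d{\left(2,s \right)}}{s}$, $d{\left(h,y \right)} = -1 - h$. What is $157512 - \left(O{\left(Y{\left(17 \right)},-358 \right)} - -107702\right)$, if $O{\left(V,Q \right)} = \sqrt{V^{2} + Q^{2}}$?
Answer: $49810 - \frac{\sqrt{37039405}}{17} \approx 49452.0$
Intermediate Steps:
$Y{\left(s \right)} = - \frac{3}{s}$ ($Y{\left(s \right)} = \frac{-1 - 2}{s} = - \frac{3}{s}$)
$O{\left(V,Q \right)} = \sqrt{Q^{2} + V^{2}}$
$157512 - \left(O{\left(Y{\left(17 \right)},-358 \right)} - -107702\right) = 157512 - \left(\sqrt{\left(-358\right)^{2} + \left(- \frac{3}{17}\right)^{2}} - -107702\right) = 157512 - \left(\sqrt{128164 + \left(\left(-3\right) \frac{1}{17}\right)^{2}} + 107702\right) = 157512 - \left(\sqrt{128164 + \left(- \frac{3}{17}\right)^{2}} + 107702\right) = 157512 - \left(\sqrt{128164 + \frac{9}{289}} + 107702\right) = 157512 - \left(\sqrt{\frac{37039405}{289}} + 107702\right) = 157512 - \left(\frac{\sqrt{37039405}}{17} + 107702\right) = 157512 - \left(107702 + \frac{\sqrt{37039405}}{17}\right) = 49810 - \frac{\sqrt{37039405}}{17}$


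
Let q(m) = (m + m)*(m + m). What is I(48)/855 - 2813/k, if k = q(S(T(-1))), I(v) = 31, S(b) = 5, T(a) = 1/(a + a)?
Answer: -480403/17100 ≈ -28.094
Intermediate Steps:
T(a) = 1/(2*a)
q(m) = 4*m² (q(m) = (2*m)*(2*m) = 4*m²)
k = 100 (k = 4*5² = 4*25 = 100)
I(48)/855 - 2813/k = 31/855 - 2813/100 = -480403/17100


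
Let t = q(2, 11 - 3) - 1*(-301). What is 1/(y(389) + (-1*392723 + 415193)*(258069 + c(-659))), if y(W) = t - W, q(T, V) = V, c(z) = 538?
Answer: 1/5810899210 ≈ 1.7209e-10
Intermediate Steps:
t = 309 (t = (11 - 3) - 1*(-301) = 8 + 301 = 309)
y(W) = 309 - W
1/(y(389) + (-1*392723 + 415193)*(258069 + c(-659))) = 1/((309 - 1*389) + (-1*392723 + 415193)*(258069 + 538)) = 1/((309 - 389) + (-392723 + 415193)*258607) = 1/(-80 + 22470*258607) = 1/(-80 + 5810899290) = 1/5810899210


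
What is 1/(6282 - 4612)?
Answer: 1/1670 ≈ 0.00059880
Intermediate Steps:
1/(6282 - 4612) = 1/1670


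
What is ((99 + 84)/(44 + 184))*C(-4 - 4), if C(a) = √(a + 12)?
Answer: 61/38 ≈ 1.6053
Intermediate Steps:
C(a) = √(12 + a)
((99 + 84)/(44 + 184))*C(-4 - 4) = ((99 + 84)/(44 + 184))*√(12 + (-4 - 4)) = (183/228)*√(12 - 8) = (183*(1/228))*√4 = (61/76)*2 = 61/38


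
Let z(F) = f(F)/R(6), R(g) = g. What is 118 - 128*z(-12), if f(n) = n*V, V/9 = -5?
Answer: -11402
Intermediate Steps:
V = -45 (V = 9*(-5) = -45)
f(n) = -45*n (f(n) = n*(-45) = -45*n)
z(F) = -15*F/2 (z(F) = -45*F/6 = -45*F*(⅙) = -15*F/2)
118 - 128*z(-12) = 118 - (-960)*(-12) = 118 - 128*90 = 118 - 11520 = -11402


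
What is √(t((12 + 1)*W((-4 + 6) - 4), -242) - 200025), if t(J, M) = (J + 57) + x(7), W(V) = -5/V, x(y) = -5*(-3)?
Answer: I*√799682/2 ≈ 447.12*I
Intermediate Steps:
x(y) = 15
t(J, M) = 72 + J (t(J, M) = (J + 57) + 15 = (57 + J) + 15 = 72 + J)
√(t((12 + 1)*W((-4 + 6) - 4), -242) - 200025) = √((72 + (12 + 1)*(-5/((-4 + 6) - 4))) - 200025) = √((72 + 13*(-5/(2 - 4))) - 200025) = √((72 + 13*(-5/(-2))) - 200025) = √((72 + 13*(-5*(-½))) - 200025) = √((72 + 13*(5/2)) - 200025) = √((72 + 65/2) - 200025) = √(209/2 - 200025) = √(-399841/2) = I*√799682/2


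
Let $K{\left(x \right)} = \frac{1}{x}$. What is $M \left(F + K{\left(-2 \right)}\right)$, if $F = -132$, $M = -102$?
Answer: $13515$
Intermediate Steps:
$M \left(F + K{\left(-2 \right)}\right) = - 102 \left(-132 + \frac{1}{-2}\right) = - 102 \left(-132 - \frac{1}{2}\right) = \left(-102\right) \left(- \frac{265}{2}\right) = 13515$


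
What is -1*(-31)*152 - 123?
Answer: 4589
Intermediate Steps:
-1*(-31)*152 - 123 = 31*152 - 123 = 4712 - 123 = 4589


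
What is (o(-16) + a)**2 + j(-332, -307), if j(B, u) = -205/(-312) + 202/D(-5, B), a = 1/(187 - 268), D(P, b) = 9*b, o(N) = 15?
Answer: 12755190169/56634552 ≈ 225.22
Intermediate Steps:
a = -1/81 (a = 1/(-81) = -1/81 ≈ -0.012346)
j(B, u) = 205/312 + 202/(9*B) (j(B, u) = -205/(-312) + 202/((9*B)) = -205*(-1/312) + 202*(1/(9*B)) = 205/312 + 202/(9*B))
(o(-16) + a)**2 + j(-332, -307) = (15 - 1/81)**2 + (1/936)*(21008 + 615*(-332))/(-332) = (1214/81)**2 + (1/936)*(-1/332)*(21008 - 204180) = 1473796/6561 + (1/936)*(-1/332)*(-183172) = 1473796/6561 + 45793/77688 = 12755190169/56634552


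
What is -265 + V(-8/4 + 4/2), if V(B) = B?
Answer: -265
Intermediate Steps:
-265 + V(-8/4 + 4/2) = -265 + (-8/4 + 4/2) = -265 + (-8*1/4 + 4*(1/2)) = -265 + (-2 + 2) = -265 + 0 = -265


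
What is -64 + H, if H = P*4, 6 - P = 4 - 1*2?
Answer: -48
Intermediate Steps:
P = 4 (P = 6 - (4 - 1*2) = 6 - (4 - 2) = 6 - 1*2 = 6 - 2 = 4)
H = 16 (H = 4*4 = 16)
-64 + H = -64 + 16 = -48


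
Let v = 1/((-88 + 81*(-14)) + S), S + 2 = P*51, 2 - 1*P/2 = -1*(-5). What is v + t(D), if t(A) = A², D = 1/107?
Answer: -9919/17516970 ≈ -0.00056625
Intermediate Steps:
P = -6 (P = 4 - (-2)*(-5) = 4 - 2*5 = 4 - 10 = -6)
D = 1/107 ≈ 0.0093458
S = -308 (S = -2 - 6*51 = -2 - 306 = -308)
v = -1/1530 (v = 1/((-88 + 81*(-14)) - 308) = 1/((-88 - 1134) - 308) = 1/(-1222 - 308) = 1/(-1530) = -1/1530 ≈ -0.00065359)
v + t(D) = -1/1530 + (1/107)² = -1/1530 + 1/11449 = -9919/17516970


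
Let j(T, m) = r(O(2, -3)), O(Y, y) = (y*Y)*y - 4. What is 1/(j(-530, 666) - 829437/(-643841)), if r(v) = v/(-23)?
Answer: 14808343/10063277 ≈ 1.4715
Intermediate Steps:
O(Y, y) = -4 + Y*y² (O(Y, y) = (Y*y)*y - 4 = Y*y² - 4 = -4 + Y*y²)
r(v) = -v/23 (r(v) = v*(-1/23) = -v/23)
j(T, m) = -14/23 (j(T, m) = -(-4 + 2*(-3)²)/23 = -(-4 + 2*9)/23 = -(-4 + 18)/23 = -1/23*14 = -14/23)
1/(j(-530, 666) - 829437/(-643841)) = 1/(-14/23 - 829437/(-643841)) = 1/(-14/23 - 829437*(-1/643841)) = 1/(-14/23 + 829437/643841) = 1/(10063277/14808343) = 14808343/10063277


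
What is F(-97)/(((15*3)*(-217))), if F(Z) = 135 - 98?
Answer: -37/9765 ≈ -0.0037890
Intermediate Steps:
F(Z) = 37
F(-97)/(((15*3)*(-217))) = 37/(((15*3)*(-217))) = 37/((45*(-217))) = 37/(-9765) = 37*(-1/9765) = -37/9765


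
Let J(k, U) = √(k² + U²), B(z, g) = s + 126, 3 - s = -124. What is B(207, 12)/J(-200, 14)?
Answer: 253*√10049/20098 ≈ 1.2619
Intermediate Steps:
s = 127 (s = 3 - 1*(-124) = 3 + 124 = 127)
B(z, g) = 253 (B(z, g) = 127 + 126 = 253)
J(k, U) = √(U² + k²)
B(207, 12)/J(-200, 14) = 253/(√(14² + (-200)²)) = 253/(√(196 + 40000)) = 253/(√40196) = 253/((2*√10049)) = 253*(√10049/20098) = 253*√10049/20098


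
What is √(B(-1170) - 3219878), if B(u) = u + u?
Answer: I*√3222218 ≈ 1795.1*I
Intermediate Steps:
B(u) = 2*u
√(B(-1170) - 3219878) = √(2*(-1170) - 3219878) = √(-2340 - 3219878) = √(-3222218) = I*√3222218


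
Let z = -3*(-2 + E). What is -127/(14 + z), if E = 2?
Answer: -127/14 ≈ -9.0714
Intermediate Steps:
z = 0 (z = -3*(-2 + 2) = -3*0 = 0)
-127/(14 + z) = -127/(14 + 0) = -127/14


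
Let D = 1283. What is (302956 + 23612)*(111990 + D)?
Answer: 36991337064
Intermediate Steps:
(302956 + 23612)*(111990 + D) = (302956 + 23612)*(111990 + 1283) = 326568*113273 = 36991337064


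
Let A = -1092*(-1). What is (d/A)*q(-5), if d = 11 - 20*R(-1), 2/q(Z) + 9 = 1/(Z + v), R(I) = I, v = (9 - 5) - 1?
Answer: -31/5187 ≈ -0.0059765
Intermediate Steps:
v = 3 (v = 4 - 1 = 3)
q(Z) = 2/(-9 + 1/(3 + Z)) (q(Z) = 2/(-9 + 1/(Z + 3)) = 2/(-9 + 1/(3 + Z)))
d = 31 (d = 11 - 20*(-1) = 11 + 20 = 31)
A = 1092
(d/A)*q(-5) = (31/1092)*(2*(-3 - 1*(-5))/(26 + 9*(-5))) = (31*(1/1092))*(2*(-3 + 5)/(26 - 45)) = 31*(2*2/(-19))/1092 = 31*(2*(-1/19)*2)/1092 = (31/1092)*(-4/19) = -31/5187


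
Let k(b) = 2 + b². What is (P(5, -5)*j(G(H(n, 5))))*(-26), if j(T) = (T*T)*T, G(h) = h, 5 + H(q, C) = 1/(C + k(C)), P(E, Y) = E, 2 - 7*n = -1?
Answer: 261279135/16384 ≈ 15947.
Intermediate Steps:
n = 3/7 (n = 2/7 - ⅐*(-1) = 2/7 + ⅐ = 3/7 ≈ 0.42857)
H(q, C) = -5 + 1/(2 + C + C²) (H(q, C) = -5 + 1/(C + (2 + C²)) = -5 + 1/(2 + C + C²))
j(T) = T³ (j(T) = T²*T = T³)
(P(5, -5)*j(G(H(n, 5))))*(-26) = (5*((-9 - 5*5 - 5*5²)/(2 + 5 + 5²))³)*(-26) = (5*((-9 - 25 - 5*25)/(2 + 5 + 25))³)*(-26) = (5*((-9 - 25 - 125)/32)³)*(-26) = (5*((1/32)*(-159))³)*(-26) = (5*(-159/32)³)*(-26) = (5*(-4019679/32768))*(-26) = -20098395/32768*(-26) = 261279135/16384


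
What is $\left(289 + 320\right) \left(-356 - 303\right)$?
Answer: $-401331$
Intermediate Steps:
$\left(289 + 320\right) \left(-356 - 303\right) = 609 \left(-659\right) = -401331$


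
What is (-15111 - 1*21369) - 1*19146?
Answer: -55626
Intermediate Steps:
(-15111 - 1*21369) - 1*19146 = (-15111 - 21369) - 19146 = -36480 - 19146 = -55626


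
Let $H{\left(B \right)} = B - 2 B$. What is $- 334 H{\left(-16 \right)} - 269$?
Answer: $-5613$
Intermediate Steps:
$H{\left(B \right)} = - B$
$- 334 H{\left(-16 \right)} - 269 = - 334 \left(\left(-1\right) \left(-16\right)\right) - 269 = \left(-334\right) 16 - 269 = -5344 - 269 = -5613$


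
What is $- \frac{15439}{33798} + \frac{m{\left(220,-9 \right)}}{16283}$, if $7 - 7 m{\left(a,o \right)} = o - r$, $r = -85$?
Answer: $- \frac{1762084721}{3852329838} \approx -0.45741$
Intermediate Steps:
$m{\left(a,o \right)} = - \frac{78}{7} - \frac{o}{7}$ ($m{\left(a,o \right)} = 1 - \frac{o - -85}{7} = 1 - \frac{o + 85}{7} = 1 - \frac{85 + o}{7} = 1 - \left(\frac{85}{7} + \frac{o}{7}\right) = - \frac{78}{7} - \frac{o}{7}$)
$- \frac{15439}{33798} + \frac{m{\left(220,-9 \right)}}{16283} = - \frac{15439}{33798} + \frac{- \frac{78}{7} - - \frac{9}{7}}{16283} = \left(-15439\right) \frac{1}{33798} + \left(- \frac{78}{7} + \frac{9}{7}\right) \frac{1}{16283} = - \frac{15439}{33798} - \frac{69}{113981} = - \frac{1762084721}{3852329838}$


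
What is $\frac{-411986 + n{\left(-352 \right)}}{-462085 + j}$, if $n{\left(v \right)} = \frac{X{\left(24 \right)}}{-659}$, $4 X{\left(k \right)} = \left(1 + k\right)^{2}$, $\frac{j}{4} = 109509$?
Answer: $\frac{1085995721}{63393164} \approx 17.131$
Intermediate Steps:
$j = 438036$ ($j = 4 \cdot 109509 = 438036$)
$X{\left(k \right)} = \frac{\left(1 + k\right)^{2}}{4}$
$n{\left(v \right)} = - \frac{625}{2636}$ ($n{\left(v \right)} = \frac{\frac{1}{4} \left(1 + 24\right)^{2}}{-659} = \frac{25^{2}}{4} \left(- \frac{1}{659}\right) = \frac{1}{4} \cdot 625 \left(- \frac{1}{659}\right) = \frac{625}{4} \left(- \frac{1}{659}\right) = - \frac{625}{2636}$)
$\frac{-411986 + n{\left(-352 \right)}}{-462085 + j} = \frac{-411986 - \frac{625}{2636}}{-462085 + 438036} = - \frac{1085995721}{2636 \left(-24049\right)} = \left(- \frac{1085995721}{2636}\right) \left(- \frac{1}{24049}\right) = \frac{1085995721}{63393164}$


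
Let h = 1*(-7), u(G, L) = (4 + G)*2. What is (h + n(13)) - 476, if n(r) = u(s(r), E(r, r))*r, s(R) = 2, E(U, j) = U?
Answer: -327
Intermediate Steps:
u(G, L) = 8 + 2*G
h = -7
n(r) = 12*r (n(r) = (8 + 2*2)*r = (8 + 4)*r = 12*r)
(h + n(13)) - 476 = (-7 + 12*13) - 476 = (-7 + 156) - 476 = 149 - 476 = -327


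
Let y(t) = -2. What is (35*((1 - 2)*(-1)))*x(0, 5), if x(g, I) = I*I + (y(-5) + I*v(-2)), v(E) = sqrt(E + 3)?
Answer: 980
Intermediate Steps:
v(E) = sqrt(3 + E)
x(g, I) = -2 + I + I**2 (x(g, I) = I*I + (-2 + I*sqrt(3 - 2)) = I**2 + (-2 + I*sqrt(1)) = I**2 + (-2 + I*1) = I**2 + (-2 + I) = -2 + I + I**2)
(35*((1 - 2)*(-1)))*x(0, 5) = (35*((1 - 2)*(-1)))*(-2 + 5 + 5**2) = (35*(-1*(-1)))*(-2 + 5 + 25) = (35*1)*28 = 35*28 = 980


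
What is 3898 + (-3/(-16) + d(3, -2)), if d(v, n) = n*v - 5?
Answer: 62195/16 ≈ 3887.2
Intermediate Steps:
d(v, n) = -5 + n*v
3898 + (-3/(-16) + d(3, -2)) = 3898 + (-3/(-16) + (-5 - 2*3)) = 3898 + (-1/16*(-3) + (-5 - 6)) = 3898 + (3/16 - 11) = 3898 - 173/16 = 62195/16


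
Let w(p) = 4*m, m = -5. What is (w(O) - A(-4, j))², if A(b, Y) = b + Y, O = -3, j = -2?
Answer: 196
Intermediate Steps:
w(p) = -20 (w(p) = 4*(-5) = -20)
A(b, Y) = Y + b
(w(O) - A(-4, j))² = (-20 - (-2 - 4))² = (-20 - 1*(-6))² = (-20 + 6)² = (-14)² = 196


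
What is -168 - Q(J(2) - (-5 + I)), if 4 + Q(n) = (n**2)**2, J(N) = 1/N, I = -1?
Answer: -31185/16 ≈ -1949.1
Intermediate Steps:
Q(n) = -4 + n**4 (Q(n) = -4 + (n**2)**2 = -4 + n**4)
-168 - Q(J(2) - (-5 + I)) = -168 - (-4 + (1/2 - (-5 - 1))**4) = -168 - (-4 + (1/2 - 1*(-6))**4) = -168 - (-4 + (1/2 + 6)**4) = -168 - (-4 + (13/2)**4) = -168 - (-4 + 28561/16) = -168 - 1*28497/16 = -168 - 28497/16 = -31185/16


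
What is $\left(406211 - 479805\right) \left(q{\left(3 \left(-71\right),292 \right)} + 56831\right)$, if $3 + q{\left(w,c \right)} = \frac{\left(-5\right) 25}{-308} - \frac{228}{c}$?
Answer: $- \frac{47015980275837}{11242} \approx -4.1822 \cdot 10^{9}$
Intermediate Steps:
$q{\left(w,c \right)} = - \frac{799}{308} - \frac{228}{c}$ ($q{\left(w,c \right)} = -3 + \left(\frac{\left(-5\right) 25}{-308} - \frac{228}{c}\right) = -3 - \left(- \frac{125}{308} + \frac{228}{c}\right) = -3 + \left(\frac{125}{308} - \frac{228}{c}\right) = - \frac{799}{308} - \frac{228}{c}$)
$\left(406211 - 479805\right) \left(q{\left(3 \left(-71\right),292 \right)} + 56831\right) = \left(406211 - 479805\right) \left(\left(- \frac{799}{308} - \frac{228}{292}\right) + 56831\right) = - 73594 \left(\left(- \frac{799}{308} - \frac{57}{73}\right) + 56831\right) = - 73594 \left(- \frac{75883}{22484} + 56831\right) = \left(-73594\right) \frac{1277712321}{22484} = - \frac{47015980275837}{11242}$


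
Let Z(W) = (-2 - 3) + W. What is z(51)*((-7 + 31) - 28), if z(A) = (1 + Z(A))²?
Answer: -8836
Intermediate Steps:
Z(W) = -5 + W
z(A) = (-4 + A)² (z(A) = (1 + (-5 + A))² = (-4 + A)²)
z(51)*((-7 + 31) - 28) = (-4 + 51)²*((-7 + 31) - 28) = 47²*(24 - 28) = 2209*(-4) = -8836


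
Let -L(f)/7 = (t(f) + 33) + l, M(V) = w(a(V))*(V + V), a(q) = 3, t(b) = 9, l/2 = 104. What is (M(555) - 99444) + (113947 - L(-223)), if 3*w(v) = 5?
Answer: 18103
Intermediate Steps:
l = 208 (l = 2*104 = 208)
w(v) = 5/3 (w(v) = (⅓)*5 = 5/3)
M(V) = 10*V/3 (M(V) = 5*(V + V)/3 = 5*(2*V)/3 = 10*V/3)
L(f) = -1750 (L(f) = -7*((9 + 33) + 208) = -7*(42 + 208) = -7*250 = -1750)
(M(555) - 99444) + (113947 - L(-223)) = ((10/3)*555 - 99444) + (113947 - 1*(-1750)) = (1850 - 99444) + (113947 + 1750) = -97594 + 115697 = 18103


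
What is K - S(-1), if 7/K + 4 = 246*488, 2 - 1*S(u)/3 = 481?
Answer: 172503235/120044 ≈ 1437.0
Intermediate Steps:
S(u) = -1437 (S(u) = 6 - 3*481 = 6 - 1443 = -1437)
K = 7/120044 (K = 7/(-4 + 246*488) = 7/(-4 + 120048) = 7/120044 ≈ 5.8312e-5)
K - S(-1) = 7/120044 - 1*(-1437) = 7/120044 + 1437 = 172503235/120044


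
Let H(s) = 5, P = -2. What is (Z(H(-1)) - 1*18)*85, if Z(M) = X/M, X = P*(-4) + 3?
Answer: -1343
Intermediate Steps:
X = 11 (X = -2*(-4) + 3 = 8 + 3 = 11)
Z(M) = 11/M
(Z(H(-1)) - 1*18)*85 = (11/5 - 1*18)*85 = (11*(1/5) - 18)*85 = (11/5 - 18)*85 = -79/5*85 = -1343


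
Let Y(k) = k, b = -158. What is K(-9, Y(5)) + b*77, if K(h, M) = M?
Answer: -12161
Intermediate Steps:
K(-9, Y(5)) + b*77 = 5 - 158*77 = 5 - 12166 = -12161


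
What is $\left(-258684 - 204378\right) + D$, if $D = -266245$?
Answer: $-729307$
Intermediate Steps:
$\left(-258684 - 204378\right) + D = \left(-258684 - 204378\right) - 266245 = -463062 - 266245 = -729307$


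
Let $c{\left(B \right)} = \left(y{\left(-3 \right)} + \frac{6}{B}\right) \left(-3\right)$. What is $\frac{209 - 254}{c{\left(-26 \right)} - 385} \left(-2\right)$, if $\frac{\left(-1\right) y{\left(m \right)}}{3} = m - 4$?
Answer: $- \frac{234}{1163} \approx -0.2012$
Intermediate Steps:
$y{\left(m \right)} = 12 - 3 m$ ($y{\left(m \right)} = - 3 \left(m - 4\right) = - 3 \left(-4 + m\right) = 12 - 3 m$)
$c{\left(B \right)} = -63 - \frac{18}{B}$ ($c{\left(B \right)} = \left(\left(12 - -9\right) + \frac{6}{B}\right) \left(-3\right) = \left(\left(12 + 9\right) + \frac{6}{B}\right) \left(-3\right) = \left(21 + \frac{6}{B}\right) \left(-3\right) = -63 - \frac{18}{B}$)
$\frac{209 - 254}{c{\left(-26 \right)} - 385} \left(-2\right) = \frac{209 - 254}{\left(-63 - \frac{18}{-26}\right) - 385} \left(-2\right) = - \frac{45}{\left(-63 - - \frac{9}{13}\right) - 385} \left(-2\right) = - \frac{45}{\left(-63 + \frac{9}{13}\right) - 385} \left(-2\right) = - \frac{45}{- \frac{810}{13} - 385} \left(-2\right) = - \frac{45}{- \frac{5815}{13}} \left(-2\right) = \left(-45\right) \left(- \frac{13}{5815}\right) \left(-2\right) = \frac{117}{1163} \left(-2\right) = - \frac{234}{1163}$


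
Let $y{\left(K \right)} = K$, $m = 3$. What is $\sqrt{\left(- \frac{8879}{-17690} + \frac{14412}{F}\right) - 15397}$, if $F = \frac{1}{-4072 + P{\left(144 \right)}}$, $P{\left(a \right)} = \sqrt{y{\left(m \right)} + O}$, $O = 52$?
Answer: $\frac{\sqrt{-18369680938132590 + 4510035073200 \sqrt{55}}}{17690} \approx 7654.7 i$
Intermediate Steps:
$P{\left(a \right)} = \sqrt{55}$ ($P{\left(a \right)} = \sqrt{3 + 52} = \sqrt{55}$)
$F = \frac{1}{-4072 + \sqrt{55}} \approx -0.00024603$
$\sqrt{\left(- \frac{8879}{-17690} + \frac{14412}{F}\right) - 15397} = \sqrt{\left(- \frac{8879}{-17690} + \frac{14412}{- \frac{4072}{16581129} - \frac{\sqrt{55}}{16581129}}\right) - 15397} = \sqrt{\left(\left(-8879\right) \left(- \frac{1}{17690}\right) + \frac{14412}{- \frac{4072}{16581129} - \frac{\sqrt{55}}{16581129}}\right) - 15397} = \sqrt{\left(\frac{8879}{17690} + \frac{14412}{- \frac{4072}{16581129} - \frac{\sqrt{55}}{16581129}}\right) - 15397} = \sqrt{- \frac{272364051}{17690} + \frac{14412}{- \frac{4072}{16581129} - \frac{\sqrt{55}}{16581129}}}$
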